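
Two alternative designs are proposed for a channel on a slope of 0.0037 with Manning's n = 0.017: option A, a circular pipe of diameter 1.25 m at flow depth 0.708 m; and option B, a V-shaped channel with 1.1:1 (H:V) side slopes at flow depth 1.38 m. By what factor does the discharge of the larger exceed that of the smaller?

3.86

Channel A: For a circular section of diameter D = 1.25 m at depth y = 0.708 m, the central angle is θ = 2 arccos(1 − 2y/D) = 3.408 rad. Then A = (D²/8)(θ − sin θ) = 0.717 m² and P = Dθ/2 = 2.13 m. Hydraulic radius R = A/P = 0.717/2.13 = 0.3366 m. Q_A = (1/0.017)·0.717·0.3366^(2/3)·√0.0037 = 1.242 m³/s.
Channel B: For a triangular section with side slope z = 1.1: A = zy² = 1.1×1.38² = 2.095 m²; P = 2y√(1+z²) = 2×1.38×1.487 = 4.103 m. Hydraulic radius R = A/P = 2.095/4.103 = 0.5106 m. Q_B = (1/0.017)·2.095·0.5106^(2/3)·√0.0037 = 4.788 m³/s.
The larger discharge is 4.788 m³/s and the smaller is 1.242 m³/s; the ratio is 3.86.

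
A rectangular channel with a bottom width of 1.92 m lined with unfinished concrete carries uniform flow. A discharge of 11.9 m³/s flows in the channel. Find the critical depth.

y_c = 1.58 m

For a rectangular channel, critical depth y_c = (q²/g)^(1/3) where q = Q/b = 11.9/1.92 = 6.198 m²/s.
So y_c = (6.198²/9.81)^(1/3) = 1.58 m.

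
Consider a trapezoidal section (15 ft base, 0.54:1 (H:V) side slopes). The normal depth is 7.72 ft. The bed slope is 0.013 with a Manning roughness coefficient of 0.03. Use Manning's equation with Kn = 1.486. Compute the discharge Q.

With bottom width b = 15 ft and side slope z = 0.54: A = (b + zy)y = (15 + 0.54×7.72)×7.72 = 148 ft²; P = b + 2y√(1+z²) = 15 + 2×7.72×1.136 = 32.55 ft.
Hydraulic radius R = A/P = 148/32.55 = 4.547 ft.
Manning's equation: Q = (1.486/n) A R^(2/3) S^(1/2) = (1.486/0.03) × 148 × 4.547^(2/3) × 0.013^(1/2) = 2290 ft³/s.

Q = 2290 ft³/s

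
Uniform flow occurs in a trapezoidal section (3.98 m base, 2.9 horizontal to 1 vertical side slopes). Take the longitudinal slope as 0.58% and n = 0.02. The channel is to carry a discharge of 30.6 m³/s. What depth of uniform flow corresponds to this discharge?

Manning's equation rearranged: A R^(2/3) = nQ / (1·√S) = 0.02 × 30.6 / (√0.0058) = 8.036.
Try y = 1.35 m: A R^(2/3) = 9.707 — too large.
Try y = 0.903 m: A R^(2/3) = 4.36 — too small.
Try y = 1.23 m: A R^(2/3) = 8.035 — close enough.

y_n = 1.23 m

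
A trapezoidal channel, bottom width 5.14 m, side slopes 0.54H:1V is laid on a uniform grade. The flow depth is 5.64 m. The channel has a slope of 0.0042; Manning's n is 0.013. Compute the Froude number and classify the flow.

With bottom width b = 5.14 m and side slope z = 0.54: A = (b + zy)y = (5.14 + 0.54×5.64)×5.64 = 46.17 m²; P = b + 2y√(1+z²) = 5.14 + 2×5.64×1.136 = 17.96 m.
Hydraulic radius R = A/P = 46.17/17.96 = 2.571 m.
V = (1/n) R^(2/3) √S = (1/0.013) × 2.571^(2/3) × √0.0042 = 9.355 m/s. Hydraulic depth D_h = A/T = 46.17/11.23 = 4.111 m.
Froude number Fr = V/√(g·D_h) = 9.355/√(9.81×4.111) = 1.47, which is greater than 1, so the flow is supercritical.

supercritical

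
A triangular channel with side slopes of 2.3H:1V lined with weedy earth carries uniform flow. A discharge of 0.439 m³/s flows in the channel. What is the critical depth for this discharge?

y_c = 0.375 m

At critical depth, Q² T / (g A³) = 1, i.e. A³/T = Q²/g = 0.439²/9.81 = 0.01965.
At y = 0.419 m: A³/T = 0.03416 — high.
At y = 0.29 m: A³/T = 0.005425 — low.
At y = 0.375 m: A³/T = 0.01961 — ≈ 0.01965.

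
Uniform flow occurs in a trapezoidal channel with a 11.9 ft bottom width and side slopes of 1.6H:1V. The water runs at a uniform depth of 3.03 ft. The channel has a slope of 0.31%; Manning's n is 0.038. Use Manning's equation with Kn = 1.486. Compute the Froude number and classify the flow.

subcritical

With bottom width b = 11.9 ft and side slope z = 1.6: A = (b + zy)y = (11.9 + 1.6×3.03)×3.03 = 50.75 ft²; P = b + 2y√(1+z²) = 11.9 + 2×3.03×1.887 = 23.33 ft.
Hydraulic radius R = A/P = 50.75/23.33 = 2.175 ft.
V = (1.486/n) R^(2/3) √S = (1.486/0.038) × 2.175^(2/3) × √0.0031 = 3.655 ft/s. Hydraulic depth D_h = A/T = 50.75/21.6 = 2.35 ft.
Froude number Fr = V/√(g·D_h) = 3.655/√(32.2×2.35) = 0.42, which is less than 1, so the flow is subcritical.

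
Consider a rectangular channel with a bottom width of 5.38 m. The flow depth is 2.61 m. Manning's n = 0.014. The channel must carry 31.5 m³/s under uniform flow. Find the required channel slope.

S = 0.000678

Flow area A = b·y = 5.38 × 2.61 = 14.04 m². Wetted perimeter P = b + 2y = 5.38 + 2×2.61 = 10.6 m.
Hydraulic radius R = A/P = 14.04/10.6 = 1.325 m.
From Manning's equation, S = [nQ / (1 A R^(2/3))]² = [0.014 × 31.5 / (1 × 14.04 × 1.325^(2/3))]² = 0.000678.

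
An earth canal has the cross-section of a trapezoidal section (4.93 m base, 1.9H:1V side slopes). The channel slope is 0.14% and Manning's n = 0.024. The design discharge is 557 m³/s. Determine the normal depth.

Manning's equation rearranged: A R^(2/3) = nQ / (1·√S) = 0.024 × 557 / (√0.0014) = 357.3.
Trying y = 8.68 m: A R^(2/3) = 499.7 — over.
Trying y = 7.52 m: A R^(2/3) = 357 — close enough.

y_n = 7.52 m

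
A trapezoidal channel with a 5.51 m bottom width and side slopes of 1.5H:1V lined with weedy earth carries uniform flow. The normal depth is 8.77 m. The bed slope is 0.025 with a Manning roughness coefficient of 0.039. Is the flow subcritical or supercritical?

supercritical

With bottom width b = 5.51 m and side slope z = 1.5: A = (b + zy)y = (5.51 + 1.5×8.77)×8.77 = 163.7 m²; P = b + 2y√(1+z²) = 5.51 + 2×8.77×1.803 = 37.13 m.
Hydraulic radius R = A/P = 163.7/37.13 = 4.409 m.
V = (1/n) R^(2/3) √S = (1/0.039) × 4.409^(2/3) × √0.025 = 10.9 m/s. Hydraulic depth D_h = A/T = 163.7/31.82 = 5.144 m.
Froude number Fr = V/√(g·D_h) = 10.9/√(9.81×5.144) = 1.53, which is greater than 1, so the flow is supercritical.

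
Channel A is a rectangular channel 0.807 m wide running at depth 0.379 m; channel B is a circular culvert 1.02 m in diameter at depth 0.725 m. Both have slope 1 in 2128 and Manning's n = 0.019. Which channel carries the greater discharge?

Channel A: Flow area A = b·y = 0.807 × 0.379 = 0.3059 m². Wetted perimeter P = b + 2y = 0.807 + 2×0.379 = 1.565 m. Hydraulic radius R = A/P = 0.3059/1.565 = 0.1954 m. Q_A = (1/0.019)·0.3059·0.1954^(2/3)·√0.0004699 = 0.1175 m³/s.
Channel B: For a circular section of diameter D = 1.02 m at depth y = 0.725 m, the central angle is θ = 2 arccos(1 − 2y/D) = 4.012 rad. Then A = (D²/8)(θ − sin θ) = 0.6212 m² and P = Dθ/2 = 2.046 m. Hydraulic radius R = A/P = 0.6212/2.046 = 0.3036 m. Q_B = (1/0.019)·0.6212·0.3036^(2/3)·√0.0004699 = 0.3201 m³/s.
Q_A = 0.1175 m³/s vs Q_B = 0.3201 m³/s, so channel B carries more.

channel B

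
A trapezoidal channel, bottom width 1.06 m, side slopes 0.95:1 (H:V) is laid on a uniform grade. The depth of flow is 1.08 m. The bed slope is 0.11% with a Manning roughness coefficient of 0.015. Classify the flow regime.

With bottom width b = 1.06 m and side slope z = 0.95: A = (b + zy)y = (1.06 + 0.95×1.08)×1.08 = 2.253 m²; P = b + 2y√(1+z²) = 1.06 + 2×1.08×1.379 = 4.039 m.
Hydraulic radius R = A/P = 2.253/4.039 = 0.5577 m.
V = (1/n) R^(2/3) √S = (1/0.015) × 0.5577^(2/3) × √0.0011 = 1.498 m/s. Hydraulic depth D_h = A/T = 2.253/3.112 = 0.7239 m.
Froude number Fr = V/√(g·D_h) = 1.498/√(9.81×0.7239) = 0.562, which is less than 1, so the flow is subcritical.

subcritical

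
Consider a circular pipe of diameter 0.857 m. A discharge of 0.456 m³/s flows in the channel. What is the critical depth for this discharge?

At critical depth, Q² T / (g A³) = 1, i.e. A³/T = Q²/g = 0.456²/9.81 = 0.0212.
At y = 0.439 m: A³/T = 0.03071 — high.
At y = 0.273 m: A³/T = 0.004952 — low.
At y = 0.398 m: A³/T = 0.02111 — close enough.

y_c = 0.398 m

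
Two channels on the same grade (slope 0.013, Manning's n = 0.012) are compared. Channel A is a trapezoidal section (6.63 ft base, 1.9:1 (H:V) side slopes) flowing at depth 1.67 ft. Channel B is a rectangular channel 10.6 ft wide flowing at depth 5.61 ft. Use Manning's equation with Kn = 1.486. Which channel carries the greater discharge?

channel B

Channel A: With bottom width b = 6.63 ft and side slope z = 1.9: A = (b + zy)y = (6.63 + 1.9×1.67)×1.67 = 16.37 ft²; P = b + 2y√(1+z²) = 6.63 + 2×1.67×2.147 = 13.8 ft. Hydraulic radius R = A/P = 16.37/13.8 = 1.186 ft. Q_A = (1.486/0.012)·16.37·1.186^(2/3)·√0.013 = 259 ft³/s.
Channel B: Flow area A = b·y = 10.6 × 5.61 = 59.47 ft². Wetted perimeter P = b + 2y = 10.6 + 2×5.61 = 21.82 ft. Hydraulic radius R = A/P = 59.47/21.82 = 2.725 ft. Q_B = (1.486/0.012)·59.47·2.725^(2/3)·√0.013 = 1638 ft³/s.
Q_A = 259 ft³/s vs Q_B = 1638 ft³/s, so channel B carries more.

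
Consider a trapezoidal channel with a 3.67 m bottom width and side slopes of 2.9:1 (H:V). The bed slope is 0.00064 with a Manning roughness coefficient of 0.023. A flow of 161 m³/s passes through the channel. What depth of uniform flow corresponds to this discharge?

Manning's equation rearranged: A R^(2/3) = nQ / (1·√S) = 0.023 × 161 / (√0.00064) = 146.4.
At y = 3.27 m: A R^(2/3) = 63.93 — low.
At y = 5.66 m: A R^(2/3) = 234.4 — high.
At y = 4.65 m: A R^(2/3) = 146.1 — matches.

y_n = 4.65 m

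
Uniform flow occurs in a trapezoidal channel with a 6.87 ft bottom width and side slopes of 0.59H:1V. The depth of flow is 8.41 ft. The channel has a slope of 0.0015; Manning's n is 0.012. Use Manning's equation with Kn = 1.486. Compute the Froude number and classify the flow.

subcritical

With bottom width b = 6.87 ft and side slope z = 0.59: A = (b + zy)y = (6.87 + 0.59×8.41)×8.41 = 99.51 ft²; P = b + 2y√(1+z²) = 6.87 + 2×8.41×1.161 = 26.4 ft.
Hydraulic radius R = A/P = 99.51/26.4 = 3.769 ft.
V = (1.486/n) R^(2/3) √S = (1.486/0.012) × 3.769^(2/3) × √0.0015 = 11.62 ft/s. Hydraulic depth D_h = A/T = 99.51/16.79 = 5.925 ft.
Froude number Fr = V/√(g·D_h) = 11.62/√(32.2×5.925) = 0.841, which is less than 1, so the flow is subcritical.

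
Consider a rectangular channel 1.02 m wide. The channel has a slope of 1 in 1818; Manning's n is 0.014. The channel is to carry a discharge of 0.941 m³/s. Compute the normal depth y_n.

y_n = 1.11 m

Manning's equation rearranged: A R^(2/3) = nQ / (1·√S) = 0.014 × 0.941 / (√0.0005501) = 0.5617.
Try y = 1.25 m: A R^(2/3) = 0.6479 — over.
Try y = 0.8 m: A R^(2/3) = 0.3749 — short.
Try y = 1.11 m: A R^(2/3) = 0.5617 — ≈ 0.5617.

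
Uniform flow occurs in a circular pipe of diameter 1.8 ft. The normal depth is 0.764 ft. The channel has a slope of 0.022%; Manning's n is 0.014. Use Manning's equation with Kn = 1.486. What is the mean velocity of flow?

V = 0.858 ft/s

For a circular section of diameter D = 1.8 ft at depth y = 0.764 ft, the central angle is θ = 2 arccos(1 − 2y/D) = 2.838 rad. Then A = (D²/8)(θ − sin θ) = 1.028 ft² and P = Dθ/2 = 2.554 ft.
Hydraulic radius R = A/P = 1.028/2.554 = 0.4026 ft.
From Manning's equation, V = (1.486/n) R^(2/3) S^(1/2) = (1.486/0.014) × 0.4026^(2/3) × 0.00022^(1/2) = 0.858 ft/s.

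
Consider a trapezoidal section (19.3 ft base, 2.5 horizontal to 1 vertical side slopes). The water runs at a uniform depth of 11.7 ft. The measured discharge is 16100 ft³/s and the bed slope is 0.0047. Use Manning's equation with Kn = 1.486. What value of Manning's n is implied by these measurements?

n = 0.013

With bottom width b = 19.3 ft and side slope z = 2.5: A = (b + zy)y = (19.3 + 2.5×11.7)×11.7 = 568 ft²; P = b + 2y√(1+z²) = 19.3 + 2×11.7×2.693 = 82.31 ft.
Hydraulic radius R = A/P = 568/82.31 = 6.901 ft.
Rearranging Manning's equation: n = (1.486/Q) A R^(2/3) S^(1/2) = (1.486/16100) × 568 × 6.901^(2/3) × √0.0047 = 0.013.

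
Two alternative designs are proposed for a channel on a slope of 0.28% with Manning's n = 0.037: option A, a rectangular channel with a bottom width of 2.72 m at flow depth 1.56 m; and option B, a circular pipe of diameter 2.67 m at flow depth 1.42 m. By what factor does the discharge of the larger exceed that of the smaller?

Channel A: Flow area A = b·y = 2.72 × 1.56 = 4.243 m². Wetted perimeter P = b + 2y = 2.72 + 2×1.56 = 5.84 m. Hydraulic radius R = A/P = 4.243/5.84 = 0.7266 m. Q_A = (1/0.037)·4.243·0.7266^(2/3)·√0.0028 = 4.904 m³/s.
Channel B: For a circular section of diameter D = 2.67 m at depth y = 1.42 m, the central angle is θ = 2 arccos(1 − 2y/D) = 3.269 rad. Then A = (D²/8)(θ − sin θ) = 3.026 m² and P = Dθ/2 = 4.364 m. Hydraulic radius R = A/P = 3.026/4.364 = 0.6934 m. Q_B = (1/0.037)·3.026·0.6934^(2/3)·√0.0028 = 3.391 m³/s.
The larger discharge is 4.904 m³/s and the smaller is 3.391 m³/s; the ratio is 1.45.

1.45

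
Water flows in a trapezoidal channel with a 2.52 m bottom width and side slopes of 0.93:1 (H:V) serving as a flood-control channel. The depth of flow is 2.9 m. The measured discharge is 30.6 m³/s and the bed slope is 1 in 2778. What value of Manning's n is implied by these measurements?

n = 0.012

With bottom width b = 2.52 m and side slope z = 0.93: A = (b + zy)y = (2.52 + 0.93×2.9)×2.9 = 15.13 m²; P = b + 2y√(1+z²) = 2.52 + 2×2.9×1.366 = 10.44 m.
Hydraulic radius R = A/P = 15.13/10.44 = 1.449 m.
Rearranging Manning's equation: n = (1/Q) A R^(2/3) S^(1/2) = (1/30.6) × 15.13 × 1.449^(2/3) × √0.00036 = 0.012.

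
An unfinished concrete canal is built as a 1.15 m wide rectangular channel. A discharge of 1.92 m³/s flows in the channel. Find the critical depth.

For a rectangular channel, critical depth y_c = (q²/g)^(1/3) where q = Q/b = 1.92/1.15 = 1.67 m²/s.
So y_c = (1.67²/9.81)^(1/3) = 0.657 m.

y_c = 0.657 m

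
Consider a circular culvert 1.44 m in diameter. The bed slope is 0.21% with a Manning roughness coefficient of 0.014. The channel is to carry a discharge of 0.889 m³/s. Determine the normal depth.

y_n = 0.569 m

Manning's equation rearranged: A R^(2/3) = nQ / (1·√S) = 0.014 × 0.889 / (√0.0021) = 0.2716.
Try y = 0.724 m: A R^(2/3) = 0.416 — over.
Try y = 0.426 m: A R^(2/3) = 0.1571 — short.
Try y = 0.569 m: A R^(2/3) = 0.2716 — close enough.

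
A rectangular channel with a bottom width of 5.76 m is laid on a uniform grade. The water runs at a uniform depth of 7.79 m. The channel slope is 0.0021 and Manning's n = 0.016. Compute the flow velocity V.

Flow area A = b·y = 5.76 × 7.79 = 44.87 m². Wetted perimeter P = b + 2y = 5.76 + 2×7.79 = 21.34 m.
Hydraulic radius R = A/P = 44.87/21.34 = 2.103 m.
From Manning's equation, V = (1/n) R^(2/3) S^(1/2) = (1/0.016) × 2.103^(2/3) × 0.0021^(1/2) = 4.7 m/s.

V = 4.7 m/s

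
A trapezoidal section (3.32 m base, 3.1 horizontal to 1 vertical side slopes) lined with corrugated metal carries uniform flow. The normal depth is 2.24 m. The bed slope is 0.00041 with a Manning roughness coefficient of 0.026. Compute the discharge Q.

Q = 21.1 m³/s

With bottom width b = 3.32 m and side slope z = 3.1: A = (b + zy)y = (3.32 + 3.1×2.24)×2.24 = 22.99 m²; P = b + 2y√(1+z²) = 3.32 + 2×2.24×3.257 = 17.91 m.
Hydraulic radius R = A/P = 22.99/17.91 = 1.284 m.
Manning's equation: Q = (1/n) A R^(2/3) S^(1/2) = (1/0.026) × 22.99 × 1.284^(2/3) × 0.00041^(1/2) = 21.1 m³/s.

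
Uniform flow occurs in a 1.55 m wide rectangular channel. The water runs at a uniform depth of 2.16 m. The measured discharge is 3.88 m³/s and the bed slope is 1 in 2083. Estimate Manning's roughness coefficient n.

Flow area A = b·y = 1.55 × 2.16 = 3.348 m². Wetted perimeter P = b + 2y = 1.55 + 2×2.16 = 5.87 m.
Hydraulic radius R = A/P = 3.348/5.87 = 0.5704 m.
Rearranging Manning's equation: n = (1/Q) A R^(2/3) S^(1/2) = (1/3.88) × 3.348 × 0.5704^(2/3) × √0.0004801 = 0.013.

n = 0.013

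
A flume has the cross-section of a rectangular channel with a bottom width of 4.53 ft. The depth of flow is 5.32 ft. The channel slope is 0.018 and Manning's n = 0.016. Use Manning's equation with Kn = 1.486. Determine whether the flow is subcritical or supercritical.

supercritical

Flow area A = b·y = 4.53 × 5.32 = 24.1 ft². Wetted perimeter P = b + 2y = 4.53 + 2×5.32 = 15.17 ft.
Hydraulic radius R = A/P = 24.1/15.17 = 1.589 ft.
V = (1.486/n) R^(2/3) √S = (1.486/0.016) × 1.589^(2/3) × √0.018 = 16.96 ft/s. Hydraulic depth D_h = A/T = 24.1/4.53 = 5.32 ft.
Froude number Fr = V/√(g·D_h) = 16.96/√(32.2×5.32) = 1.3, which is greater than 1, so the flow is supercritical.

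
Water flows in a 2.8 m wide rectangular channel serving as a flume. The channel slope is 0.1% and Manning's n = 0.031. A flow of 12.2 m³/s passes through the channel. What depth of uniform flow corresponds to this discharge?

y_n = 4.14 m

Manning's equation rearranged: A R^(2/3) = nQ / (1·√S) = 0.031 × 12.2 / (√0.001) = 11.96.
Try y = 4.88 m: A R^(2/3) = 14.45 — over.
Try y = 3.29 m: A R^(2/3) = 9.102 — short.
Try y = 4.14 m: A R^(2/3) = 11.95 — ≈ 11.96.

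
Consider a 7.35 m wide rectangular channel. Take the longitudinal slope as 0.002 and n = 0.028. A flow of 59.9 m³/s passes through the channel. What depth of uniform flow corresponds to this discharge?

y_n = 3.47 m

Manning's equation rearranged: A R^(2/3) = nQ / (1·√S) = 0.028 × 59.9 / (√0.002) = 37.5.
Trying y = 2.69 m: A R^(2/3) = 26.52 — too small.
Trying y = 4.09 m: A R^(2/3) = 46.69 — too large.
Trying y = 3.47 m: A R^(2/3) = 37.53 — matches.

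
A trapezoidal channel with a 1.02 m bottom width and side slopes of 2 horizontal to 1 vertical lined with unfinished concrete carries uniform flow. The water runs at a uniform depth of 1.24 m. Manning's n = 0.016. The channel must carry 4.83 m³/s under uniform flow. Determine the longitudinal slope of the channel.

S = 0.000551

With bottom width b = 1.02 m and side slope z = 2: A = (b + zy)y = (1.02 + 2×1.24)×1.24 = 4.34 m²; P = b + 2y√(1+z²) = 1.02 + 2×1.24×2.236 = 6.565 m.
Hydraulic radius R = A/P = 4.34/6.565 = 0.661 m.
From Manning's equation, S = [nQ / (1 A R^(2/3))]² = [0.016 × 4.83 / (1 × 4.34 × 0.661^(2/3))]² = 0.000551.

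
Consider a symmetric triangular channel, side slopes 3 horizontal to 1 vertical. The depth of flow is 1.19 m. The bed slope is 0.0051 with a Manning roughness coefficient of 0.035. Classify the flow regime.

subcritical

For a triangular section with side slope z = 3: A = zy² = 3×1.19² = 4.248 m²; P = 2y√(1+z²) = 2×1.19×3.162 = 7.526 m.
Hydraulic radius R = A/P = 4.248/7.526 = 0.5645 m.
V = (1/n) R^(2/3) √S = (1/0.035) × 0.5645^(2/3) × √0.0051 = 1.394 m/s. Hydraulic depth D_h = A/T = 4.248/7.14 = 0.595 m.
Froude number Fr = V/√(g·D_h) = 1.394/√(9.81×0.595) = 0.577, which is less than 1, so the flow is subcritical.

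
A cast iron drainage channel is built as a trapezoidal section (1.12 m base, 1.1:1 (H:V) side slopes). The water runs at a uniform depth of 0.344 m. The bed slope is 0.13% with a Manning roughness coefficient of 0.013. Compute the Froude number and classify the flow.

With bottom width b = 1.12 m and side slope z = 1.1: A = (b + zy)y = (1.12 + 1.1×0.344)×0.344 = 0.5154 m²; P = b + 2y√(1+z²) = 1.12 + 2×0.344×1.487 = 2.143 m.
Hydraulic radius R = A/P = 0.5154/2.143 = 0.2406 m.
V = (1/n) R^(2/3) √S = (1/0.013) × 0.2406^(2/3) × √0.0013 = 1.073 m/s. Hydraulic depth D_h = A/T = 0.5154/1.877 = 0.2746 m.
Froude number Fr = V/√(g·D_h) = 1.073/√(9.81×0.2746) = 0.654, which is less than 1, so the flow is subcritical.

subcritical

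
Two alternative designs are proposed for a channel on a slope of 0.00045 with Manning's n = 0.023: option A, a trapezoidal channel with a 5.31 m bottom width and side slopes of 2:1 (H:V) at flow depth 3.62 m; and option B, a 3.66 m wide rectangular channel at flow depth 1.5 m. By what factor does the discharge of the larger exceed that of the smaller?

15.5

Channel A: With bottom width b = 5.31 m and side slope z = 2: A = (b + zy)y = (5.31 + 2×3.62)×3.62 = 45.43 m²; P = b + 2y√(1+z²) = 5.31 + 2×3.62×2.236 = 21.5 m. Hydraulic radius R = A/P = 45.43/21.5 = 2.113 m. Q_A = (1/0.023)·45.43·2.113^(2/3)·√0.00045 = 69 m³/s.
Channel B: Flow area A = b·y = 3.66 × 1.5 = 5.49 m². Wetted perimeter P = b + 2y = 3.66 + 2×1.5 = 6.66 m. Hydraulic radius R = A/P = 5.49/6.66 = 0.8243 m. Q_B = (1/0.023)·5.49·0.8243^(2/3)·√0.00045 = 4.452 m³/s.
The larger discharge is 69 m³/s and the smaller is 4.452 m³/s; the ratio is 15.5.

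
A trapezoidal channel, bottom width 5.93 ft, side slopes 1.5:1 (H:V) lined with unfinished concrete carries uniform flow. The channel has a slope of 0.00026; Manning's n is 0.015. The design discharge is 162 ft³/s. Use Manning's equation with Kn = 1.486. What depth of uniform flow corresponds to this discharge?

Manning's equation rearranged: A R^(2/3) = nQ / (1.486·√S) = 0.015 × 162 / (1.486 × √0.00026) = 101.4.
Trying y = 4.76 ft: A R^(2/3) = 120.5 — high.
Trying y = 3.59 ft: A R^(2/3) = 67.71 — low.
Trying y = 4.38 ft: A R^(2/3) = 101.4 — matches.

y_n = 4.38 ft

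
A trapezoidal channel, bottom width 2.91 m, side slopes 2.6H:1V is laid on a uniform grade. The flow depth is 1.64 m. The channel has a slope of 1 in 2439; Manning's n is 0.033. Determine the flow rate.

With bottom width b = 2.91 m and side slope z = 2.6: A = (b + zy)y = (2.91 + 2.6×1.64)×1.64 = 11.77 m²; P = b + 2y√(1+z²) = 2.91 + 2×1.64×2.786 = 12.05 m.
Hydraulic radius R = A/P = 11.77/12.05 = 0.9766 m.
Manning's equation: Q = (1/n) A R^(2/3) S^(1/2) = (1/0.033) × 11.77 × 0.9766^(2/3) × 0.00041^(1/2) = 7.11 m³/s.

Q = 7.11 m³/s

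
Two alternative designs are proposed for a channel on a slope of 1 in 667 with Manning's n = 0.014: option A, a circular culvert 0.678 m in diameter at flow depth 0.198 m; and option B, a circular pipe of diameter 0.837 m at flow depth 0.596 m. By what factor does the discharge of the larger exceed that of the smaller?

8.08

Channel A: For a circular section of diameter D = 0.678 m at depth y = 0.198 m, the central angle is θ = 2 arccos(1 − 2y/D) = 2.284 rad. Then A = (D²/8)(θ − sin θ) = 0.08775 m² and P = Dθ/2 = 0.7742 m. Hydraulic radius R = A/P = 0.08775/0.7742 = 0.1134 m. Q_A = (1/0.014)·0.08775·0.1134^(2/3)·√0.001499 = 0.05684 m³/s.
Channel B: For a circular section of diameter D = 0.837 m at depth y = 0.596 m, the central angle is θ = 2 arccos(1 − 2y/D) = 4.018 rad. Then A = (D²/8)(θ − sin θ) = 0.4191 m² and P = Dθ/2 = 1.681 m. Hydraulic radius R = A/P = 0.4191/1.681 = 0.2493 m. Q_B = (1/0.014)·0.4191·0.2493^(2/3)·√0.001499 = 0.4591 m³/s.
The larger discharge is 0.4591 m³/s and the smaller is 0.05684 m³/s; the ratio is 8.08.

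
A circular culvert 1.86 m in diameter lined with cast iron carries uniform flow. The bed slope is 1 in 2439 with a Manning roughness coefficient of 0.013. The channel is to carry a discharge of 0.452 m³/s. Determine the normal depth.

y_n = 0.531 m

Manning's equation rearranged: A R^(2/3) = nQ / (1·√S) = 0.013 × 0.452 / (√0.00041) = 0.2902.
Trying y = 0.641 m: A R^(2/3) = 0.4165 — too large.
Trying y = 0.37 m: A R^(2/3) = 0.1413 — too small.
Trying y = 0.531 m: A R^(2/3) = 0.29 — ≈ 0.2902.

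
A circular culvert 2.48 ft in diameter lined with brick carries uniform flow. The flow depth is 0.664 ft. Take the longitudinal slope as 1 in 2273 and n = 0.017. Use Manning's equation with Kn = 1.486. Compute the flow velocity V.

V = 0.971 ft/s

For a circular section of diameter D = 2.48 ft at depth y = 0.664 ft, the central angle is θ = 2 arccos(1 − 2y/D) = 2.175 rad. Then A = (D²/8)(θ − sin θ) = 1.04 ft² and P = Dθ/2 = 2.698 ft.
Hydraulic radius R = A/P = 1.04/2.698 = 0.3855 ft.
From Manning's equation, V = (1.486/n) R^(2/3) S^(1/2) = (1.486/0.017) × 0.3855^(2/3) × 0.0004399^(1/2) = 0.971 ft/s.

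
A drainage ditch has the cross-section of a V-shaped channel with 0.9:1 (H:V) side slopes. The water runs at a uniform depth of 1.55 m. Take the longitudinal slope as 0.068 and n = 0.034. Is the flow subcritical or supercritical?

For a triangular section with side slope z = 0.9: A = zy² = 0.9×1.55² = 2.162 m²; P = 2y√(1+z²) = 2×1.55×1.345 = 4.171 m.
Hydraulic radius R = A/P = 2.162/4.171 = 0.5184 m.
V = (1/n) R^(2/3) √S = (1/0.034) × 0.5184^(2/3) × √0.068 = 4.95 m/s. Hydraulic depth D_h = A/T = 2.162/2.79 = 0.775 m.
Froude number Fr = V/√(g·D_h) = 4.95/√(9.81×0.775) = 1.8, which is greater than 1, so the flow is supercritical.

supercritical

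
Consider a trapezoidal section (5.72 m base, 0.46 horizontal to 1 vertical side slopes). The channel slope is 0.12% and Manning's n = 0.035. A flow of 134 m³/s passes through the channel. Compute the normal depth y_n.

Manning's equation rearranged: A R^(2/3) = nQ / (1·√S) = 0.035 × 134 / (√0.0012) = 135.4.
Trying y = 8.52 m: A R^(2/3) = 184.1 — too large.
Trying y = 5.31 m: A R^(2/3) = 79.62 — too small.
Trying y = 7.19 m: A R^(2/3) = 135.4 — close enough.

y_n = 7.19 m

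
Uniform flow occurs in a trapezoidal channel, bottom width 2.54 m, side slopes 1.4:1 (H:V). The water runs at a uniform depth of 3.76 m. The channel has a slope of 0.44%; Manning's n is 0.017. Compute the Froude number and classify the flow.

supercritical

With bottom width b = 2.54 m and side slope z = 1.4: A = (b + zy)y = (2.54 + 1.4×3.76)×3.76 = 29.34 m²; P = b + 2y√(1+z²) = 2.54 + 2×3.76×1.72 = 15.48 m.
Hydraulic radius R = A/P = 29.34/15.48 = 1.896 m.
V = (1/n) R^(2/3) √S = (1/0.017) × 1.896^(2/3) × √0.0044 = 5.977 m/s. Hydraulic depth D_h = A/T = 29.34/13.07 = 2.245 m.
Froude number Fr = V/√(g·D_h) = 5.977/√(9.81×2.245) = 1.27, which is greater than 1, so the flow is supercritical.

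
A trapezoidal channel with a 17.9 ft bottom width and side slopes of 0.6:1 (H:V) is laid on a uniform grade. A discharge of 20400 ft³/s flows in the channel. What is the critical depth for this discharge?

y_c = 25.7 ft

At critical depth, Q² T / (g A³) = 1, i.e. A³/T = Q²/g = 20400²/32.2 = 12920000.
Trying y = 32.6 ft: A³/T = 31940000 — high.
Trying y = 19.5 ft: A³/T = 4656000 — low.
Trying y = 25.7 ft: A³/T = 12880000 — close enough.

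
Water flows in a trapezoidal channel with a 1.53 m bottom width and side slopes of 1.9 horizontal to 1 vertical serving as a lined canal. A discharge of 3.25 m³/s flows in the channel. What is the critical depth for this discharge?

At critical depth, Q² T / (g A³) = 1, i.e. A³/T = Q²/g = 3.25²/9.81 = 1.077.
At y = 0.743 m: A³/T = 2.398 — high.
At y = 0.525 m: A³/T = 0.6628 — low.
At y = 0.6 m: A³/T = 1.079 — ≈ 1.077.

y_c = 0.6 m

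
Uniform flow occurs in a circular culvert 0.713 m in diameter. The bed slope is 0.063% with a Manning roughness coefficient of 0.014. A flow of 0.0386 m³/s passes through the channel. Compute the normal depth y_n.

y_n = 0.199 m

Manning's equation rearranged: A R^(2/3) = nQ / (1·√S) = 0.014 × 0.0386 / (√0.00063) = 0.02153.
Try y = 0.251 m: A R^(2/3) = 0.03362 — too large.
Try y = 0.158 m: A R^(2/3) = 0.01362 — too small.
Try y = 0.199 m: A R^(2/3) = 0.02152 — matches.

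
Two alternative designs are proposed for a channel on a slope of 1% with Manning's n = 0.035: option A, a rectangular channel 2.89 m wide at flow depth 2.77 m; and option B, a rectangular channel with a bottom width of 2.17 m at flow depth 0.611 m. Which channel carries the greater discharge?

channel A

Channel A: Flow area A = b·y = 2.89 × 2.77 = 8.005 m². Wetted perimeter P = b + 2y = 2.89 + 2×2.77 = 8.43 m. Hydraulic radius R = A/P = 8.005/8.43 = 0.9496 m. Q_A = (1/0.035)·8.005·0.9496^(2/3)·√0.01 = 22.1 m³/s.
Channel B: Flow area A = b·y = 2.17 × 0.611 = 1.326 m². Wetted perimeter P = b + 2y = 2.17 + 2×0.611 = 3.392 m. Hydraulic radius R = A/P = 1.326/3.392 = 0.3909 m. Q_B = (1/0.035)·1.326·0.3909^(2/3)·√0.01 = 2.025 m³/s.
Q_A = 22.1 m³/s vs Q_B = 2.025 m³/s, so channel A carries more.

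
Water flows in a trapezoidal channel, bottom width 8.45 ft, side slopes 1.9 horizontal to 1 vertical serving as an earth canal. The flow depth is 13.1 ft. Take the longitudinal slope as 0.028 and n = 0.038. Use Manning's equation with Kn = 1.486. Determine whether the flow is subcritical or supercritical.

With bottom width b = 8.45 ft and side slope z = 1.9: A = (b + zy)y = (8.45 + 1.9×13.1)×13.1 = 436.8 ft²; P = b + 2y√(1+z²) = 8.45 + 2×13.1×2.147 = 64.7 ft.
Hydraulic radius R = A/P = 436.8/64.7 = 6.75 ft.
V = (1.486/n) R^(2/3) √S = (1.486/0.038) × 6.75^(2/3) × √0.028 = 23.37 ft/s. Hydraulic depth D_h = A/T = 436.8/58.23 = 7.5 ft.
Froude number Fr = V/√(g·D_h) = 23.37/√(32.2×7.5) = 1.5, which is greater than 1, so the flow is supercritical.

supercritical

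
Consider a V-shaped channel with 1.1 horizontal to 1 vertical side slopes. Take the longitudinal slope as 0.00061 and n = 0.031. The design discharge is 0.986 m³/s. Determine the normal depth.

y_n = 1.34 m

Manning's equation rearranged: A R^(2/3) = nQ / (1·√S) = 0.031 × 0.986 / (√0.00061) = 1.238.
Trying y = 1 m: A R^(2/3) = 0.5669 — low.
Trying y = 1.65 m: A R^(2/3) = 2.155 — high.
Trying y = 1.34 m: A R^(2/3) = 1.237 — matches.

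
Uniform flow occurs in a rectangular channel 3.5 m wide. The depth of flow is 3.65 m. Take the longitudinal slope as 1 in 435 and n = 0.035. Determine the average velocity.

V = 1.53 m/s

Flow area A = b·y = 3.5 × 3.65 = 12.78 m². Wetted perimeter P = b + 2y = 3.5 + 2×3.65 = 10.8 m.
Hydraulic radius R = A/P = 12.78/10.8 = 1.183 m.
From Manning's equation, V = (1/n) R^(2/3) S^(1/2) = (1/0.035) × 1.183^(2/3) × 0.002299^(1/2) = 1.53 m/s.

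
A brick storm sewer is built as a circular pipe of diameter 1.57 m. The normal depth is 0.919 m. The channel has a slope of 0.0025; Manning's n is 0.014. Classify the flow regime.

For a circular section of diameter D = 1.57 m at depth y = 0.919 m, the central angle is θ = 2 arccos(1 − 2y/D) = 3.485 rad. Then A = (D²/8)(θ − sin θ) = 1.177 m² and P = Dθ/2 = 2.735 m.
Hydraulic radius R = A/P = 1.177/2.735 = 0.4304 m.
V = (1/n) R^(2/3) √S = (1/0.014) × 0.4304^(2/3) × √0.0025 = 2.036 m/s. Hydraulic depth D_h = A/T = 1.177/1.547 = 0.7611 m.
Froude number Fr = V/√(g·D_h) = 2.036/√(9.81×0.7611) = 0.745, which is less than 1, so the flow is subcritical.

subcritical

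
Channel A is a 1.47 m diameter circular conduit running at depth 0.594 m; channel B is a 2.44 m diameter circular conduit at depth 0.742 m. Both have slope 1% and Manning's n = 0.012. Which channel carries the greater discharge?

Channel A: For a circular section of diameter D = 1.47 m at depth y = 0.594 m, the central angle is θ = 2 arccos(1 − 2y/D) = 2.756 rad. Then A = (D²/8)(θ − sin θ) = 0.6426 m² and P = Dθ/2 = 2.025 m. Hydraulic radius R = A/P = 0.6426/2.025 = 0.3173 m. Q_A = (1/0.012)·0.6426·0.3173^(2/3)·√0.01 = 2.491 m³/s.
Channel B: For a circular section of diameter D = 2.44 m at depth y = 0.742 m, the central angle is θ = 2 arccos(1 − 2y/D) = 2.336 rad. Then A = (D²/8)(θ − sin θ) = 1.202 m² and P = Dθ/2 = 2.85 m. Hydraulic radius R = A/P = 1.202/2.85 = 0.4218 m. Q_B = (1/0.012)·1.202·0.4218^(2/3)·√0.01 = 5.634 m³/s.
Q_A = 2.491 m³/s vs Q_B = 5.634 m³/s, so channel B carries more.

channel B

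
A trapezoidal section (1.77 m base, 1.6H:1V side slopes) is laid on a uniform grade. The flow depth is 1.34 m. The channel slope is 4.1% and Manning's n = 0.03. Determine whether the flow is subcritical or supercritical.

supercritical

With bottom width b = 1.77 m and side slope z = 1.6: A = (b + zy)y = (1.77 + 1.6×1.34)×1.34 = 5.245 m²; P = b + 2y√(1+z²) = 1.77 + 2×1.34×1.887 = 6.827 m.
Hydraulic radius R = A/P = 5.245/6.827 = 0.7683 m.
V = (1/n) R^(2/3) √S = (1/0.03) × 0.7683^(2/3) × √0.041 = 5.662 m/s. Hydraulic depth D_h = A/T = 5.245/6.058 = 0.8658 m.
Froude number Fr = V/√(g·D_h) = 5.662/√(9.81×0.8658) = 1.94, which is greater than 1, so the flow is supercritical.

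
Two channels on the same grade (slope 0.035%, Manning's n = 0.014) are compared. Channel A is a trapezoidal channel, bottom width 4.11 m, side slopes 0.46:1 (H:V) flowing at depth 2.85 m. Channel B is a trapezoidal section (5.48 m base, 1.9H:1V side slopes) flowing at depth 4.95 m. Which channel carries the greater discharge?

Channel A: With bottom width b = 4.11 m and side slope z = 0.46: A = (b + zy)y = (4.11 + 0.46×2.85)×2.85 = 15.45 m²; P = b + 2y√(1+z²) = 4.11 + 2×2.85×1.101 = 10.38 m. Hydraulic radius R = A/P = 15.45/10.38 = 1.488 m. Q_A = (1/0.014)·15.45·1.488^(2/3)·√0.00035 = 26.91 m³/s.
Channel B: With bottom width b = 5.48 m and side slope z = 1.9: A = (b + zy)y = (5.48 + 1.9×4.95)×4.95 = 73.68 m²; P = b + 2y√(1+z²) = 5.48 + 2×4.95×2.147 = 26.74 m. Hydraulic radius R = A/P = 73.68/26.74 = 2.756 m. Q_B = (1/0.014)·73.68·2.756^(2/3)·√0.00035 = 193.5 m³/s.
Q_A = 26.91 m³/s vs Q_B = 193.5 m³/s, so channel B carries more.

channel B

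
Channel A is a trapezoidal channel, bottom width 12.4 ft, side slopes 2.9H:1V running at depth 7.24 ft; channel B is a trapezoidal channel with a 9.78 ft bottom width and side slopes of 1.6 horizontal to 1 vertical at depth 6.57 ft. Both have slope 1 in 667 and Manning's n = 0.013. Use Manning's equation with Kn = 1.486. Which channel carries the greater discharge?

channel A

Channel A: With bottom width b = 12.4 ft and side slope z = 2.9: A = (b + zy)y = (12.4 + 2.9×7.24)×7.24 = 241.8 ft²; P = b + 2y√(1+z²) = 12.4 + 2×7.24×3.068 = 56.82 ft. Hydraulic radius R = A/P = 241.8/56.82 = 4.255 ft. Q_A = (1.486/0.013)·241.8·4.255^(2/3)·√0.001499 = 2810 ft³/s.
Channel B: With bottom width b = 9.78 ft and side slope z = 1.6: A = (b + zy)y = (9.78 + 1.6×6.57)×6.57 = 133.3 ft²; P = b + 2y√(1+z²) = 9.78 + 2×6.57×1.887 = 34.57 ft. Hydraulic radius R = A/P = 133.3/34.57 = 3.856 ft. Q_B = (1.486/0.013)·133.3·3.856^(2/3)·√0.001499 = 1451 ft³/s.
Q_A = 2810 ft³/s vs Q_B = 1451 ft³/s, so channel A carries more.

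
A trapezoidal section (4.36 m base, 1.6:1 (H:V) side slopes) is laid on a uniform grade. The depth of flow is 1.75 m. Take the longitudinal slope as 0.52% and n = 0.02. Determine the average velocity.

V = 3.94 m/s

With bottom width b = 4.36 m and side slope z = 1.6: A = (b + zy)y = (4.36 + 1.6×1.75)×1.75 = 12.53 m²; P = b + 2y√(1+z²) = 4.36 + 2×1.75×1.887 = 10.96 m.
Hydraulic radius R = A/P = 12.53/10.96 = 1.143 m.
From Manning's equation, V = (1/n) R^(2/3) S^(1/2) = (1/0.02) × 1.143^(2/3) × 0.0052^(1/2) = 3.94 m/s.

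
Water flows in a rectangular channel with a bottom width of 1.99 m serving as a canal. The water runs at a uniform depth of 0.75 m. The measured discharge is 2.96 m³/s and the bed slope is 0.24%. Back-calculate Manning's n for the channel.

n = 0.014

Flow area A = b·y = 1.99 × 0.75 = 1.492 m². Wetted perimeter P = b + 2y = 1.99 + 2×0.75 = 3.49 m.
Hydraulic radius R = A/P = 1.492/3.49 = 0.4277 m.
Rearranging Manning's equation: n = (1/Q) A R^(2/3) S^(1/2) = (1/2.96) × 1.492 × 0.4277^(2/3) × √0.0024 = 0.014.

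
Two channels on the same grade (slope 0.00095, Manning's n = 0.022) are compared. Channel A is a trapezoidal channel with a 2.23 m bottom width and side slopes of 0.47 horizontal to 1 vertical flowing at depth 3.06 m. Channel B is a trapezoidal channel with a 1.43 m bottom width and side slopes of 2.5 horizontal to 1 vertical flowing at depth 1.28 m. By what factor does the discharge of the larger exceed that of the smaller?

Channel A: With bottom width b = 2.23 m and side slope z = 0.47: A = (b + zy)y = (2.23 + 0.47×3.06)×3.06 = 11.22 m²; P = b + 2y√(1+z²) = 2.23 + 2×3.06×1.105 = 8.992 m. Hydraulic radius R = A/P = 11.22/8.992 = 1.248 m. Q_A = (1/0.022)·11.22·1.248^(2/3)·√0.00095 = 18.23 m³/s.
Channel B: With bottom width b = 1.43 m and side slope z = 2.5: A = (b + zy)y = (1.43 + 2.5×1.28)×1.28 = 5.926 m²; P = b + 2y√(1+z²) = 1.43 + 2×1.28×2.693 = 8.323 m. Hydraulic radius R = A/P = 5.926/8.323 = 0.7121 m. Q_B = (1/0.022)·5.926·0.7121^(2/3)·√0.00095 = 6.621 m³/s.
The larger discharge is 18.23 m³/s and the smaller is 6.621 m³/s; the ratio is 2.75.

2.75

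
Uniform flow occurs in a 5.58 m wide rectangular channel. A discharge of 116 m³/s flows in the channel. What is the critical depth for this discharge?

For a rectangular channel, critical depth y_c = (q²/g)^(1/3) where q = Q/b = 116/5.58 = 20.79 m²/s.
So y_c = (20.79²/9.81)^(1/3) = 3.53 m.

y_c = 3.53 m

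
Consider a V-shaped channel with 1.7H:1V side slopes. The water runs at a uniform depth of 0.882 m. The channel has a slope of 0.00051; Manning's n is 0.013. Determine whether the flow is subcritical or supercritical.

For a triangular section with side slope z = 1.7: A = zy² = 1.7×0.882² = 1.322 m²; P = 2y√(1+z²) = 2×0.882×1.972 = 3.479 m.
Hydraulic radius R = A/P = 1.322/3.479 = 0.3801 m.
V = (1/n) R^(2/3) √S = (1/0.013) × 0.3801^(2/3) × √0.00051 = 0.9116 m/s. Hydraulic depth D_h = A/T = 1.322/2.999 = 0.441 m.
Froude number Fr = V/√(g·D_h) = 0.9116/√(9.81×0.441) = 0.438, which is less than 1, so the flow is subcritical.

subcritical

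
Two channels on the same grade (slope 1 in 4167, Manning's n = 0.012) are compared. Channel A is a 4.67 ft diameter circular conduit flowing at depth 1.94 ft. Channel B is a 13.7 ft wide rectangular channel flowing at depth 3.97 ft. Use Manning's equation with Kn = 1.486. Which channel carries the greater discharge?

Channel A: For a circular section of diameter D = 4.67 ft at depth y = 1.94 ft, the central angle is θ = 2 arccos(1 − 2y/D) = 2.802 rad. Then A = (D²/8)(θ − sin θ) = 6.729 ft² and P = Dθ/2 = 6.542 ft. Hydraulic radius R = A/P = 6.729/6.542 = 1.029 ft. Q_A = (1.486/0.012)·6.729·1.029^(2/3)·√0.00024 = 13.15 ft³/s.
Channel B: Flow area A = b·y = 13.7 × 3.97 = 54.39 ft². Wetted perimeter P = b + 2y = 13.7 + 2×3.97 = 21.64 ft. Hydraulic radius R = A/P = 54.39/21.64 = 2.513 ft. Q_B = (1.486/0.012)·54.39·2.513^(2/3)·√0.00024 = 192.9 ft³/s.
Q_A = 13.15 ft³/s vs Q_B = 192.9 ft³/s, so channel B carries more.

channel B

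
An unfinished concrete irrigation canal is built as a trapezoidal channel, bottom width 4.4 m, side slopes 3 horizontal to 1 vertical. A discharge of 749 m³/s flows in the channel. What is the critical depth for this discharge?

At critical depth, Q² T / (g A³) = 1, i.e. A³/T = Q²/g = 749²/9.81 = 57190.
Trying y = 6.99 m: A³/T = 120300 — too large.
Trying y = 4.17 m: A³/T = 11920 — too small.
Trying y = 5.93 m: A³/T = 56990 — matches.

y_c = 5.93 m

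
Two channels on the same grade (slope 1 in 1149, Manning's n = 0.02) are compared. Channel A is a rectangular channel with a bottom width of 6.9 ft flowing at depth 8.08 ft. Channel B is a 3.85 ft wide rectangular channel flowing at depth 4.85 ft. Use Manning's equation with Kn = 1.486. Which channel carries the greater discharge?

channel A

Channel A: Flow area A = b·y = 6.9 × 8.08 = 55.75 ft². Wetted perimeter P = b + 2y = 6.9 + 2×8.08 = 23.06 ft. Hydraulic radius R = A/P = 55.75/23.06 = 2.418 ft. Q_A = (1.486/0.02)·55.75·2.418^(2/3)·√0.0008703 = 220.1 ft³/s.
Channel B: Flow area A = b·y = 3.85 × 4.85 = 18.67 ft². Wetted perimeter P = b + 2y = 3.85 + 2×4.85 = 13.55 ft. Hydraulic radius R = A/P = 18.67/13.55 = 1.378 ft. Q_B = (1.486/0.02)·18.67·1.378^(2/3)·√0.0008703 = 50.68 ft³/s.
Q_A = 220.1 ft³/s vs Q_B = 50.68 ft³/s, so channel A carries more.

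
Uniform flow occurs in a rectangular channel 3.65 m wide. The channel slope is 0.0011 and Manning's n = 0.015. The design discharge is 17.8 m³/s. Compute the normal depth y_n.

Manning's equation rearranged: A R^(2/3) = nQ / (1·√S) = 0.015 × 17.8 / (√0.0011) = 8.05.
Try y = 2.6 m: A R^(2/3) = 9.942 — high.
Try y = 2.21 m: A R^(2/3) = 8.064 — matches.

y_n = 2.21 m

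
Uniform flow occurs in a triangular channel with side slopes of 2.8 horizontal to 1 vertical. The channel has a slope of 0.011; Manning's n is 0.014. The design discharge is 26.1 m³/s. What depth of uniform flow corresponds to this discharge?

y_n = 1.31 m

Manning's equation rearranged: A R^(2/3) = nQ / (1·√S) = 0.014 × 26.1 / (√0.011) = 3.484.
Try y = 1.46 m: A R^(2/3) = 4.649 — over.
Try y = 1.31 m: A R^(2/3) = 3.482 — close enough.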